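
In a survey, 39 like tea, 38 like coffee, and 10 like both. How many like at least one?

|A union B| = |A| + |B| - |A intersect B| = 39 + 38 - 10.

Final answer: 67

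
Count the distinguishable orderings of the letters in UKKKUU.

Letters (K:3, U:3). Total letters: 6.
Permutations = 6!/(3! x 3!).

Final answer: 20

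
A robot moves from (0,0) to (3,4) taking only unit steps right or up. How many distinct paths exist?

Each path has 3 right steps and 4 up steps in some order (7 steps total).
Choose which 4 of the 7 steps are up: C(7,4).

Final answer: C(7,4) = 35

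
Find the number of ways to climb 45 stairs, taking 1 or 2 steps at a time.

Let f(n) be the number of climbs. Removing the last move (1 or 2 steps) gives f(n) = f(n-1) + f(n-2); base cases f(1)=1, f(2)=2.
Building up term by term: f(1)=1, f(2)=2, f(3)=3, f(4)=5, f(5)=8, f(6)=13, f(7)=21, f(8)=34, f(9)=55, f(10)=89, f(11)=144, f(12)=233, f(13)=377, f(14)=610, f(15)=987, f(16)=1597, f(17)=2584, f(18)=4181, f(19)=6765, f(20)=10946, f(21)=17711, f(22)=28657, f(23)=46368, f(24)=75025, f(25)=121393, f(26)=196418, f(27)=317811, f(28)=514229, f(29)=832040, f(30)=1346269, f(31)=2178309, f(32)=3524578, f(33)=5702887, f(34)=9227465, f(35)=14930352, f(36)=24157817, f(37)=39088169, f(38)=63245986, f(39)=102334155, f(40)=165580141, f(41)=267914296, f(42)=433494437, f(43)=701408733, f(44)=1134903170, f(45)=1836311903.

Final answer: 1836311903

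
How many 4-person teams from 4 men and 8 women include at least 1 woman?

Sum over valid woman counts:
C(8,1)C(4,3) = 32
C(8,2)C(4,2) = 168
C(8,3)C(4,1) = 224
C(8,4)C(4,0) = 70
Total: 32 + 168 + 224 + 70.

Final answer: 494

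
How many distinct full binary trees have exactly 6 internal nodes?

This is a standard Catalan-number count: the answer is C_n. Here n = 6.
C_n = (2n)!/(n!(n+1)!), so C_{6} = 12!/(6! x 7!) = C(12,6)/7 = 924/7.

Final answer: C_{6} = 132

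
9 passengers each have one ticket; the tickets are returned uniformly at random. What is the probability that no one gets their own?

Use the recurrence D(n) = (n-1)(D(n-1) + D(n-2)) with D(0)=1, D(1)=0.
Building up: D(2)=1, D(3)=2, D(4)=9, D(5)=44, D(6)=265, D(7)=1854, D(8)=14833, D(9)=133496.
Total arrangements: 9! = 362880.
Probability = D(9)/9! = 16687/45360.

Final answer: D(9)/9! = 133496/362880 = 0.367879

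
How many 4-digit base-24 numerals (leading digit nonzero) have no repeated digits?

The leading digit has 23 choices (anything but zero); the next has 23 (anything but the first), then 22, and so on, one fewer each time.
Total: 23 x 23 x 22 x 21.

Final answer: 244398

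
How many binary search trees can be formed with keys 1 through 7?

This is a standard Catalan-number count: the answer is C_n. Here n = 7.
C_n = C(2n,n) - C(2n,n+1), so C_{7} = C(14,7) - C(14,8) = 3432 - 3003.

Final answer: C_{7} = 429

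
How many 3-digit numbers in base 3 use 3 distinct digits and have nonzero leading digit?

The leading digit has 2 choices (anything but zero); the next has 2 (anything but the first), then 1, and so on, one fewer each time.
Total: 2 x 2 x 1.

Final answer: 4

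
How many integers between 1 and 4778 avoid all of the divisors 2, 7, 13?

|div by 2|=2389, |div by 7|=682, |div by 13|=367.
|div by 2&7|=341, |div by 2&13|=183, |div by 7&13|=52, |div by all|=26.
By inclusion-exclusion, divisible by at least one: 2389+682+367-341-183-52+26 = 2888.
Not divisible by any: 4778 - 2888.

Final answer: 1890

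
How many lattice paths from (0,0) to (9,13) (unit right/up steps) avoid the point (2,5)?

Total paths to (9,13): C(22,13) = 497420.
Paths through (2,5): C(7,5) x C(15,8) = 135135.
Avoiding (2,5): 497420 - 135135.

Final answer: 362285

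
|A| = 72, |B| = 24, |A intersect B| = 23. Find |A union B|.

|A union B| = |A| + |B| - |A intersect B| = 72 + 24 - 23.

Final answer: 73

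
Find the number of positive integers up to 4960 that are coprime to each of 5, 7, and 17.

|div by 5|=992, |div by 7|=708, |div by 17|=291.
|div by 5&7|=141, |div by 5&17|=58, |div by 7&17|=41, |div by all|=8.
By inclusion-exclusion, divisible by at least one: 992+708+291-141-58-41+8 = 1759.
Not divisible by any: 4960 - 1759.

Final answer: 3201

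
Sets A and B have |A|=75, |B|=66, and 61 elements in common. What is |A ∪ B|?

|A union B| = |A| + |B| - |A intersect B| = 75 + 66 - 61.

Final answer: 80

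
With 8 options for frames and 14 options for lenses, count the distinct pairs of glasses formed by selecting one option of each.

By the multiplication principle: 8 x 14.

Final answer: 112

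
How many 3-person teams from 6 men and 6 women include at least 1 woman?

Sum over valid woman counts:
C(6,1)C(6,2) = 90
C(6,2)C(6,1) = 90
C(6,3)C(6,0) = 20
Total: 90 + 90 + 20.

Final answer: 200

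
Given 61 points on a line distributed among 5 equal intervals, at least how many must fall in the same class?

By pigeonhole with 61 objects and 5 categories: ceiling(61/5).

Final answer: 13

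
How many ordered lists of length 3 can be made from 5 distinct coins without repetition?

P(5,3) = 5!/(5-3)! = 5!/2!.

Final answer: P(5,3) = 60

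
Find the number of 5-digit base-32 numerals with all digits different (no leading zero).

The leading digit has 31 choices (anything but zero); the next has 31 (anything but the first), then 30, and so on, one fewer each time.
Total: 31 x 31 x 30 x 29 x 28.

Final answer: 23409960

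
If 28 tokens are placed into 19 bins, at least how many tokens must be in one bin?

By the pigeonhole principle: ceiling(28/19).

Final answer: 2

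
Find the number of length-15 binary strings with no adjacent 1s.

A valid string ends in 0 (append to any length-(n-1) valid string) or in 01 (append to any length-(n-2) valid string), so a(n) = a(n-1) + a(n-2) with a(1)=2, a(2)=3.
Computing successive values: a(1)=2, a(2)=3, a(3)=5, a(4)=8, a(5)=13, a(6)=21, a(7)=34, a(8)=55, a(9)=89, a(10)=144, a(11)=233, a(12)=377, a(13)=610, a(14)=987, a(15)=1597.

Final answer: 1597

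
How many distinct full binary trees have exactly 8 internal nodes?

The structures are counted by the Catalan number C_n. Here n = 8.
C_n = (2n)!/(n!(n+1)!), so C_{8} = 16!/(8! x 9!) = C(16,8)/9 = 12870/9.

Final answer: C_{8} = 1430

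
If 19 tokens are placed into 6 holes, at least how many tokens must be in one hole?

By the pigeonhole principle: ceiling(19/6).

Final answer: 4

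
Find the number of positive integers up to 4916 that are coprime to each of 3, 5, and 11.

|div by 3|=1638, |div by 5|=983, |div by 11|=446.
|div by 3&5|=327, |div by 3&11|=148, |div by 5&11|=89, |div by all|=29.
By inclusion-exclusion, divisible by at least one: 1638+983+446-327-148-89+29 = 2532.
Not divisible by any: 4916 - 2532.

Final answer: 2384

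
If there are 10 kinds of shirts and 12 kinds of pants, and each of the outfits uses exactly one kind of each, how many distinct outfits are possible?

By the multiplication principle: 10 x 12.

Final answer: 120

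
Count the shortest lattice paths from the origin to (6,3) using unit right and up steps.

Each path has 6 right steps and 3 up steps in some order (9 steps total).
Choose which 3 of the 9 steps are up: C(9,3).

Final answer: C(9,3) = 84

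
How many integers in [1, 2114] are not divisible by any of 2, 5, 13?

|div by 2|=1057, |div by 5|=422, |div by 13|=162.
|div by 2&5|=211, |div by 2&13|=81, |div by 5&13|=32, |div by all|=16.
By inclusion-exclusion, divisible by at least one: 1057+422+162-211-81-32+16 = 1333.
Not divisible by any: 2114 - 1333.

Final answer: 781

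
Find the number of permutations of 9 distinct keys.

The number of ways to arrange 9 distinct objects is 9!.

Final answer: 9! = 362880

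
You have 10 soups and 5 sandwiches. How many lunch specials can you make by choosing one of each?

By the multiplication principle: 10 x 5.

Final answer: 50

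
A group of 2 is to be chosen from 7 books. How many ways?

C(7,2) = 7!/(2! x (7-2)!).

Final answer: C(7,2) = 21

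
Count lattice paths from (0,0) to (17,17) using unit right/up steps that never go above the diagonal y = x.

Total monotonic paths to (17,17): C(34,17) = 2333606220.
Reflecting each bad path at its first crossing gives a bijection with paths to (16,18): C(34,18) = 2203961430.
Valid Dyck paths: 2333606220 - 2203961430.
(This is the Catalan number C_{17}.)

Final answer: C_{17} = 129644790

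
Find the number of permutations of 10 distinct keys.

The number of ways to arrange 10 distinct objects is 10!.

Final answer: 10! = 3628800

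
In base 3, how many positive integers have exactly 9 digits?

In base 3, the leading digit has 2 choices (1..2); each of the remaining 8 digits has 3 choices.
Total: 2 x 3^8.

Final answer: 13122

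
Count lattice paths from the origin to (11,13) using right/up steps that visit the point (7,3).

Paths (0,0)->(7,3): C(10,3) = 120.
Paths (7,3)->(11,13): C(14,10) = 1001.
By multiplication principle: 120 x 1001.

Final answer: 120120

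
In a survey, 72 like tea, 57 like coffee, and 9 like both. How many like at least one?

|A union B| = |A| + |B| - |A intersect B| = 72 + 57 - 9.

Final answer: 120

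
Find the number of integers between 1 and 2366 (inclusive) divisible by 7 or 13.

Multiples of 7: 338. Multiples of 13: 182. Of both (lcm=91): 26.
By inclusion-exclusion: 338 + 182 - 26.

Final answer: 494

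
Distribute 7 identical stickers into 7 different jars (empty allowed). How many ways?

Stars and bars: C(n+k-1, k-1) = C(13,6).

Final answer: C(13,6) = 1716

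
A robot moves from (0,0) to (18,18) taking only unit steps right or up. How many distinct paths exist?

Each path has 18 right steps and 18 up steps in some order (36 steps total).
Choose which 18 of the 36 steps are up: C(36,18).

Final answer: C(36,18) = 9075135300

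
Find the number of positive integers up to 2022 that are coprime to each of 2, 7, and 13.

|div by 2|=1011, |div by 7|=288, |div by 13|=155.
|div by 2&7|=144, |div by 2&13|=77, |div by 7&13|=22, |div by all|=11.
By inclusion-exclusion, divisible by at least one: 1011+288+155-144-77-22+11 = 1222.
Not divisible by any: 2022 - 1222.

Final answer: 800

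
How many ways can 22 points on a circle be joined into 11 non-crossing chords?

This is a standard Catalan-number count: the answer is C_n. Here n = 22/2 = 11.
C_n = C(2n,n) - C(2n,n+1), so C_{11} = C(22,11) - C(22,12) = 705432 - 646646.

Final answer: C_{11} = 58786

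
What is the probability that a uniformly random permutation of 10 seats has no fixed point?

Use the recurrence D(n) = (n-1)(D(n-1) + D(n-2)) with D(0)=1, D(1)=0.
Building up: D(2)=1, D(3)=2, D(4)=9, D(5)=44, D(6)=265, D(7)=1854, D(8)=14833, D(9)=133496, D(10)=1334961.
Total arrangements: 10! = 3628800.
Probability = D(10)/10! = 16481/44800.

Final answer: D(10)/10! = 1334961/3628800 = 0.367879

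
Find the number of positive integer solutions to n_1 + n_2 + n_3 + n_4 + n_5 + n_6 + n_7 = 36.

Substitute n'_i = n_i - 1 (so n'_i >= 0). Then sum n'_i = 36 - 7 = 29.
Stars and bars: C(29+7-1, 7-1) = C(35,6).

Final answer: C(35,6) = 1623160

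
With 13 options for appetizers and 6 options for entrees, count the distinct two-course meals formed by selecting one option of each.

By the multiplication principle: 13 x 6.

Final answer: 78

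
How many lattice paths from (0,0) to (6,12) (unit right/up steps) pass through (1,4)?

Paths (0,0)->(1,4): C(5,4) = 5.
Paths (1,4)->(6,12): C(13,8) = 1287.
By multiplication principle: 5 x 1287.

Final answer: 6435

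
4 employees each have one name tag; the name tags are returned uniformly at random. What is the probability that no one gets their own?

D(n) = (n-1)(D(n-1) + D(n-2)), D(0)=1, D(1)=0.
Building up: D(2)=1, D(3)=2, D(4)=9.
Total arrangements: 4! = 24.
Probability = D(4)/4! = 3/8.

Final answer: D(4)/4! = 9/24 = 0.375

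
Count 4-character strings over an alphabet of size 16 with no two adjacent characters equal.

First character: 16 choices. Each subsequent: 15 choices (must differ from the previous one).
Total: 16 x 15^3.

Final answer: 16 x 15^{3} = 54000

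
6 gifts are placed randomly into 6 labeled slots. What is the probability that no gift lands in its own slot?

Use the recurrence D(n) = (n-1)(D(n-1) + D(n-2)) with D(0)=1, D(1)=0.
Building up: D(2)=1, D(3)=2, D(4)=9, D(5)=44, D(6)=265.
Total arrangements: 6! = 720.
Probability = D(6)/6! = 53/144.

Final answer: D(6)/6! = 265/720 = 0.368056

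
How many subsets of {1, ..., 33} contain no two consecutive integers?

Let a(n) count such subsets of {1, ..., n}. Either n is excluded (a(n-1) ways) or n is included, forcing n-1 out (a(n-2) ways), so a(n) = a(n-1) + a(n-2) with a(1)=2, a(2)=3.
Iterating the recurrence: a(1)=2, a(2)=3, a(3)=5, a(4)=8, a(5)=13, a(6)=21, a(7)=34, a(8)=55, a(9)=89, a(10)=144, a(11)=233, a(12)=377, a(13)=610, a(14)=987, a(15)=1597, a(16)=2584, a(17)=4181, a(18)=6765, a(19)=10946, a(20)=17711, a(21)=28657, a(22)=46368, a(23)=75025, a(24)=121393, a(25)=196418, a(26)=317811, a(27)=514229, a(28)=832040, a(29)=1346269, a(30)=2178309, a(31)=3524578, a(32)=5702887, a(33)=9227465.

Final answer: 9227465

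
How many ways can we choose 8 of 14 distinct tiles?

C(14,8) = 14!/(8! x (14-8)!).

Final answer: C(14,8) = 3003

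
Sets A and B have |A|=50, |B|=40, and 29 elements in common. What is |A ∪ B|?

|A union B| = |A| + |B| - |A intersect B| = 50 + 40 - 29.

Final answer: 61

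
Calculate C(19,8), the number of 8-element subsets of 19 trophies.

C(19,8) = 19!/(8! x 11!).

Final answer: \binom{19}{8} = 75582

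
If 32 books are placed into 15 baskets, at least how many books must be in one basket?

By the pigeonhole principle: ceiling(32/15).

Final answer: 3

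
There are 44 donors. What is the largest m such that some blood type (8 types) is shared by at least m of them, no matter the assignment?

There are 8 possible values for blood type (8 types). With 44 donors and 8 categories, by pigeonhole: ceiling(44/8).

Final answer: 6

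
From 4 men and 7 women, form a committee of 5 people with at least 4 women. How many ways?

Sum over valid woman counts:
C(7,4)C(4,1) = 140
C(7,5)C(4,0) = 21
Total: 140 + 21.

Final answer: 161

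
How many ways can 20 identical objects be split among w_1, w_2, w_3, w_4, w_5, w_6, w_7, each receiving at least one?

Substitute w'_i = w_i - 1 (so w'_i >= 0). Then sum w'_i = 20 - 7 = 13.
Stars and bars: C(13+7-1, 7-1) = C(19,6).

Final answer: C(19,6) = 27132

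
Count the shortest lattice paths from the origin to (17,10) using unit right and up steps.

Each path has 17 right steps and 10 up steps in some order (27 steps total).
Choose which 10 of the 27 steps are up: C(27,10).

Final answer: C(27,10) = 8436285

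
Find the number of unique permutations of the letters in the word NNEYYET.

Letters (E:2, N:2, T:1, Y:2). Total letters: 7.
Permutations = 7!/(2! x 2! x 2!).

Final answer: 630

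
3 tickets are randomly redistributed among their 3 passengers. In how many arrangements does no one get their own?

D(n) = (n-1)(D(n-1) + D(n-2)), D(0)=1, D(1)=0.
D(2) = 1 x (0 + 1) = 1
D(3) = 2 x (D(2) + D(1)) = 2 x (1 + 0)

Final answer: D(3) = 2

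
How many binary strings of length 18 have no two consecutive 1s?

Let a(n) count valid strings. If the last bit is 0 the prefix is any valid string of length n-1; if it is 1 the string must end in 01 with a valid prefix of length n-2. So a(n) = a(n-1) + a(n-2), a(1)=2, a(2)=3.
Building up term by term: a(1)=2, a(2)=3, a(3)=5, a(4)=8, a(5)=13, a(6)=21, a(7)=34, a(8)=55, a(9)=89, a(10)=144, a(11)=233, a(12)=377, a(13)=610, a(14)=987, a(15)=1597, a(16)=2584, a(17)=4181, a(18)=6765.

Final answer: 6765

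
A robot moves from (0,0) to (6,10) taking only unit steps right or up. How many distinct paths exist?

Each path has 6 right steps and 10 up steps in some order (16 steps total).
Choose which 10 of the 16 steps are up: C(16,10).

Final answer: C(16,10) = 8008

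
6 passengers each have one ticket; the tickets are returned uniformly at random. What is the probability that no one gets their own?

Use the recurrence D(n) = (n-1)(D(n-1) + D(n-2)) with D(0)=1, D(1)=0.
Building up: D(2)=1, D(3)=2, D(4)=9, D(5)=44, D(6)=265.
Total arrangements: 6! = 720.
Probability = D(6)/6! = 53/144.

Final answer: D(6)/6! = 265/720 = 0.368056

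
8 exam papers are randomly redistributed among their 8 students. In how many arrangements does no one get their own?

Derangements satisfy D(n) = (n-1)(D(n-1) + D(n-2)), starting from D(0)=1, D(1)=0.
D(2) = 1 x (0 + 1) = 1
D(3) = 2 x (1 + 0) = 2
D(4) = 3 x (2 + 1) = 9
D(5) = 4 x (9 + 2) = 44
D(6) = 5 x (44 + 9) = 265
D(7) = 6 x (265 + 44) = 1854
D(8) = 7 x (D(7) + D(6)) = 7 x (1854 + 265)

Final answer: D(8) = 14833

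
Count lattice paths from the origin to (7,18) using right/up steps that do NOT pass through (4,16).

Total paths to (7,18): C(25,18) = 480700.
Paths through (4,16): C(20,16) x C(5,2) = 48450.
Avoiding (4,16): 480700 - 48450.

Final answer: 432250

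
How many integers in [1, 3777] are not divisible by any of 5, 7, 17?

|div by 5|=755, |div by 7|=539, |div by 17|=222.
|div by 5&7|=107, |div by 5&17|=44, |div by 7&17|=31, |div by all|=6.
By inclusion-exclusion, divisible by at least one: 755+539+222-107-44-31+6 = 1340.
Not divisible by any: 3777 - 1340.

Final answer: 2437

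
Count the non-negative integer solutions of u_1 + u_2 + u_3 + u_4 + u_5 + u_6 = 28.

Stars and bars with 28 stars and 5 bars:
C(28+6-1, 6-1) = C(33,5).

Final answer: C(33,5) = 237336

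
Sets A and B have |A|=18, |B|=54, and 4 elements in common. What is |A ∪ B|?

|A union B| = |A| + |B| - |A intersect B| = 18 + 54 - 4.

Final answer: 68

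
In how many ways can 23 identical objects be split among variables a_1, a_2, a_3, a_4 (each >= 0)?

Stars and bars with 23 stars and 3 bars:
C(23+4-1, 4-1) = C(26,3).

Final answer: C(26,3) = 2600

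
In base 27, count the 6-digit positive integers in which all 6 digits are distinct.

First digit: 26 (nonzero). Second: 26 (not first). Third: 25, etc.
Total: 26 x 26 x 25 x 24 x 23 x 22.

Final answer: 205233600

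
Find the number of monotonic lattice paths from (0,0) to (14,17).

Each path has 14 right steps and 17 up steps in some order (31 steps total).
Choose which 17 of the 31 steps are up: C(31,17).

Final answer: C(31,17) = 265182525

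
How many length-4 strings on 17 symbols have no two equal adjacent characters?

Let g(n) count such strings. g(1) = 17, and each valid string of length n-1 extends in 16 ways (any symbol but the last), so g(n) = 16 g(n-1).
Total: g(4) = 17 x 16^3.

Final answer: 17 x 16^{3} = 69632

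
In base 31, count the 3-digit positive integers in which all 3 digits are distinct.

First digit: 30 (nonzero). Second: 30 (not first). Third: 29, etc.
Total: 30 x 30 x 29.

Final answer: 26100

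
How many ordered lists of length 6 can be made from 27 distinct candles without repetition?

P(27,6) = 27!/(27-6)! = 27!/21!.

Final answer: P(27,6) = 213127200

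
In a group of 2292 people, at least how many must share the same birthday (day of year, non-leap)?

There are 365 possible values for birthday (day of year, non-leap). With 2292 people and 365 categories, by pigeonhole: ceiling(2292/365).

Final answer: 7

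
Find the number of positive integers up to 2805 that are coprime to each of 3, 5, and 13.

|div by 3|=935, |div by 5|=561, |div by 13|=215.
|div by 3&5|=187, |div by 3&13|=71, |div by 5&13|=43, |div by all|=14.
By inclusion-exclusion, divisible by at least one: 935+561+215-187-71-43+14 = 1424.
Not divisible by any: 2805 - 1424.

Final answer: 1381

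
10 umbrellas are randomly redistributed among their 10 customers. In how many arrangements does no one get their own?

Derangements satisfy D(n) = (n-1)(D(n-1) + D(n-2)), starting from D(0)=1, D(1)=0.
D(2) = 1 x (0 + 1) = 1
D(3) = 2 x (1 + 0) = 2
D(4) = 3 x (2 + 1) = 9
D(5) = 4 x (9 + 2) = 44
D(6) = 5 x (44 + 9) = 265
D(7) = 6 x (265 + 44) = 1854
D(8) = 7 x (1854 + 265) = 14833
D(9) = 8 x (14833 + 1854) = 133496
D(10) = 9 x (D(9) + D(8)) = 9 x (133496 + 14833)

Final answer: D(10) = 1334961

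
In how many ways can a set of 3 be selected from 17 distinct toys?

C(17,3) = 17!/(3! x (17-3)!).

Final answer: C(17,3) = 680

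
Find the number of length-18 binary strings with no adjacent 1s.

Let a(n) count valid strings. If the last bit is 0 the prefix is any valid string of length n-1; if it is 1 the string must end in 01 with a valid prefix of length n-2. So a(n) = a(n-1) + a(n-2), a(1)=2, a(2)=3.
Building up term by term: a(1)=2, a(2)=3, a(3)=5, a(4)=8, a(5)=13, a(6)=21, a(7)=34, a(8)=55, a(9)=89, a(10)=144, a(11)=233, a(12)=377, a(13)=610, a(14)=987, a(15)=1597, a(16)=2584, a(17)=4181, a(18)=6765.

Final answer: 6765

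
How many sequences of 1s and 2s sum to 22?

Let f(n) count the ways. The last step is size 1 or 2, so f(n) = f(n-1) + f(n-2) with f(1)=1, f(2)=2.
Building up term by term: f(1)=1, f(2)=2, f(3)=3, f(4)=5, f(5)=8, f(6)=13, f(7)=21, f(8)=34, f(9)=55, f(10)=89, f(11)=144, f(12)=233, f(13)=377, f(14)=610, f(15)=987, f(16)=1597, f(17)=2584, f(18)=4181, f(19)=6765, f(20)=10946, f(21)=17711, f(22)=28657.

Final answer: 28657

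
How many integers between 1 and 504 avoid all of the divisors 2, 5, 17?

|div by 2|=252, |div by 5|=100, |div by 17|=29.
|div by 2&5|=50, |div by 2&17|=14, |div by 5&17|=5, |div by all|=2.
By inclusion-exclusion, divisible by at least one: 252+100+29-50-14-5+2 = 314.
Not divisible by any: 504 - 314.

Final answer: 190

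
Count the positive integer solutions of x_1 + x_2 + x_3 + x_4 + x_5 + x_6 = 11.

Substitute x'_i = x_i - 1 (so x'_i >= 0). Then sum x'_i = 11 - 6 = 5.
Stars and bars: C(5+6-1, 6-1) = C(10,5).

Final answer: C(10,5) = 252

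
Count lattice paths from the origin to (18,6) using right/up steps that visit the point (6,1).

Paths (0,0)->(6,1): C(7,1) = 7.
Paths (6,1)->(18,6): C(17,5) = 6188.
By multiplication principle: 7 x 6188.

Final answer: 43316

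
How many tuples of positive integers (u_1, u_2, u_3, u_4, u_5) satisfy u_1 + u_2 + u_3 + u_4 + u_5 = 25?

Substitute u'_i = u_i - 1 (so u'_i >= 0). Then sum u'_i = 25 - 5 = 20.
Stars and bars: C(20+5-1, 5-1) = C(24,4).

Final answer: C(24,4) = 10626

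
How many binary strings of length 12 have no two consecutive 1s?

Let a(n) count valid strings. If the last bit is 0 the prefix is any valid string of length n-1; if it is 1 the string must end in 01 with a valid prefix of length n-2. So a(n) = a(n-1) + a(n-2), a(1)=2, a(2)=3.
Iterating the recurrence: a(1)=2, a(2)=3, a(3)=5, a(4)=8, a(5)=13, a(6)=21, a(7)=34, a(8)=55, a(9)=89, a(10)=144, a(11)=233, a(12)=377.

Final answer: 377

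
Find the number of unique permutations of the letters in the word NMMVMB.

Letters (B:1, M:3, N:1, V:1). Total letters: 6.
Permutations = 6!/(3!).

Final answer: 120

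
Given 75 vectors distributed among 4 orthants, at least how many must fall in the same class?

By pigeonhole with 75 objects and 4 categories: ceiling(75/4).

Final answer: 19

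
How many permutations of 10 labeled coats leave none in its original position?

Use the recurrence D(n) = (n-1)(D(n-1) + D(n-2)) with D(0)=1, D(1)=0.
D(2) = 1 x (0 + 1) = 1
D(3) = 2 x (1 + 0) = 2
D(4) = 3 x (2 + 1) = 9
D(5) = 4 x (9 + 2) = 44
D(6) = 5 x (44 + 9) = 265
D(7) = 6 x (265 + 44) = 1854
D(8) = 7 x (1854 + 265) = 14833
D(9) = 8 x (14833 + 1854) = 133496
D(10) = 9 x (D(9) + D(8)) = 9 x (133496 + 14833)

Final answer: D(10) = 1334961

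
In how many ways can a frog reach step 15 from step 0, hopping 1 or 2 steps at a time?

Let f(n) be the number of climbs. Removing the last move (1 or 2 steps) gives f(n) = f(n-1) + f(n-2); base cases f(1)=1, f(2)=2.
Iterating the recurrence: f(1)=1, f(2)=2, f(3)=3, f(4)=5, f(5)=8, f(6)=13, f(7)=21, f(8)=34, f(9)=55, f(10)=89, f(11)=144, f(12)=233, f(13)=377, f(14)=610, f(15)=987.

Final answer: 987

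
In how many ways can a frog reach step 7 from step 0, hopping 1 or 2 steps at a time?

Let f(n) count the ways. The last step is size 1 or 2, so f(n) = f(n-1) + f(n-2) with f(1)=1, f(2)=2.
Building up term by term: f(1)=1, f(2)=2, f(3)=3, f(4)=5, f(5)=8, f(6)=13, f(7)=21.

Final answer: 21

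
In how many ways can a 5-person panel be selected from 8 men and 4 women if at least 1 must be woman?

Sum over valid woman counts:
C(4,1)C(8,4) = 280
C(4,2)C(8,3) = 336
C(4,3)C(8,2) = 112
C(4,4)C(8,1) = 8
Total: 280 + 336 + 112 + 8.

Final answer: 736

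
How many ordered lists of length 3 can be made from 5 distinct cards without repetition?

P(5,3) = 5!/(5-3)! = 5!/2!.

Final answer: P(5,3) = 60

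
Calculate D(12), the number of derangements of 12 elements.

D(n) = (n-1)(D(n-1) + D(n-2)), D(0)=1, D(1)=0.
Building up: D(2)=1, D(3)=2, D(4)=9, D(5)=44, D(6)=265, D(7)=1854, D(8)=14833, D(9)=133496, D(10)=1334961, D(11)=14684570.
D(12) = 11 x (D(11) + D(10)) = 11 x (14684570 + 1334961).

Final answer: D(12) = 176214841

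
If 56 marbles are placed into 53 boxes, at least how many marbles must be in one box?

By the pigeonhole principle: ceiling(56/53).

Final answer: 2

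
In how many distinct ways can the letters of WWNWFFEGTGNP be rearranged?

Letters (E:1, F:2, G:2, N:2, P:1, T:1, W:3). Total letters: 12.
Permutations = 12!/(3! x 2! x 2! x 2!).

Final answer: 9979200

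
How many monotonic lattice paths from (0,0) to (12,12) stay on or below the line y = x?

Total monotonic paths to (12,12): C(24,12) = 2704156.
Reflecting each bad path at its first crossing gives a bijection with paths to (11,13): C(24,13) = 2496144.
Valid Dyck paths: 2704156 - 2496144.
(These counts are the Catalan numbers.)

Final answer: C_{12} = 208012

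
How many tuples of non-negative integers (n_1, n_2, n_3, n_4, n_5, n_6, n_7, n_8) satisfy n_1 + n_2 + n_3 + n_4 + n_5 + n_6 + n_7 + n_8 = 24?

Stars and bars with 24 stars and 7 bars:
C(24+8-1, 8-1) = C(31,7).

Final answer: C(31,7) = 2629575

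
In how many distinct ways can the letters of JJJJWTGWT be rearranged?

Letters (G:1, J:4, T:2, W:2). Total letters: 9.
Permutations = 9!/(4! x 2! x 2!).

Final answer: 3780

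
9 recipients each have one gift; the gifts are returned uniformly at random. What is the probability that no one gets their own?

Use the recurrence D(n) = (n-1)(D(n-1) + D(n-2)) with D(0)=1, D(1)=0.
Building up: D(2)=1, D(3)=2, D(4)=9, D(5)=44, D(6)=265, D(7)=1854, D(8)=14833, D(9)=133496.
Total arrangements: 9! = 362880.
Probability = D(9)/9! = 16687/45360.

Final answer: D(9)/9! = 133496/362880 = 0.367879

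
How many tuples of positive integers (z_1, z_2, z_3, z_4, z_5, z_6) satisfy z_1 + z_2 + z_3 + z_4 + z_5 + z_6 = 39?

Substitute z'_i = z_i - 1 (so z'_i >= 0). Then sum z'_i = 39 - 6 = 33.
Stars and bars: C(33+6-1, 6-1) = C(38,5).

Final answer: C(38,5) = 501942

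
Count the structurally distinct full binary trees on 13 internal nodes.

This is counted by the nth Catalan number C_n. Here n = 13.
Using C_0 = 1 and C_(k+1) = C_k x 2(2k+1)/(k+2), build up term by term: C_1=1, C_2=2, C_3=5, C_4=14, C_5=42, C_6=132, C_7=429, C_8=1430, C_9=4862, C_10=16796, C_11=58786, C_12=208012, C_13=742900.

Final answer: C_{13} = 742900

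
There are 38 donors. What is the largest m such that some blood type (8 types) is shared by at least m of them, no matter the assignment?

There are 8 possible values for blood type (8 types). With 38 donors and 8 categories, by pigeonhole: ceiling(38/8).

Final answer: 5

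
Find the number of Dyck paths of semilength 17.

Total monotonic paths to (17,17): C(34,17) = 2333606220.
Paths that cross above y=x (reflection bijection): C(34,18) = 2203961430.
Valid Dyck paths: 2333606220 - 2203961430.
(Equivalently, C_{17} = C(34,17)/18 = 2333606220/18.)

Final answer: C_{17} = 129644790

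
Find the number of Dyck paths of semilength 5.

Total monotonic paths to (5,5): C(10,5) = 252.
Paths that cross above y=x (reflection bijection): C(10,6) = 210.
Valid Dyck paths: 252 - 210.
(Check: C(10,5) - C(10,6) = C(10,5)/6, the Catalan number C_{5}.)

Final answer: C_{5} = 42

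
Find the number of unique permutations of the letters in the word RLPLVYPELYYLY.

Letters (E:1, L:4, P:2, R:1, V:1, Y:4). Total letters: 13.
Permutations = 13!/(4! x 4! x 2!).

Final answer: 5405400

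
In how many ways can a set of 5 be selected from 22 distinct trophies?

C(22,5) = 22!/(5! x (22-5)!).

Final answer: C(22,5) = 26334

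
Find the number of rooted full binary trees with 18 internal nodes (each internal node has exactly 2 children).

The structures are counted by the Catalan number C_n. Here n = 18.
Using C_0 = 1 and C_(k+1) = C_k x 2(2k+1)/(k+2), build up term by term: C_1=1, C_2=2, C_3=5, C_4=14, C_5=42, C_6=132, C_7=429, C_8=1430, C_9=4862, C_10=16796, C_11=58786, C_12=208012, C_13=742900, C_14=2674440, C_15=9694845, C_16=35357670, C_17=129644790, C_18=477638700.

Final answer: C_{18} = 477638700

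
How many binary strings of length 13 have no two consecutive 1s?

A valid string ends in 0 (append to any length-(n-1) valid string) or in 01 (append to any length-(n-2) valid string), so a(n) = a(n-1) + a(n-2) with a(1)=2, a(2)=3.
Building up term by term: a(1)=2, a(2)=3, a(3)=5, a(4)=8, a(5)=13, a(6)=21, a(7)=34, a(8)=55, a(9)=89, a(10)=144, a(11)=233, a(12)=377, a(13)=610.

Final answer: 610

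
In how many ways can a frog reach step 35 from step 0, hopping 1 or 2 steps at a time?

Condition on the final move: it is a 1-step (f(n-1) ways to get there) or a 2-step (f(n-2) ways), so f(n) = f(n-1) + f(n-2), with f(1)=1, f(2)=2.
Computing successive values: f(1)=1, f(2)=2, f(3)=3, f(4)=5, f(5)=8, f(6)=13, f(7)=21, f(8)=34, f(9)=55, f(10)=89, f(11)=144, f(12)=233, f(13)=377, f(14)=610, f(15)=987, f(16)=1597, f(17)=2584, f(18)=4181, f(19)=6765, f(20)=10946, f(21)=17711, f(22)=28657, f(23)=46368, f(24)=75025, f(25)=121393, f(26)=196418, f(27)=317811, f(28)=514229, f(29)=832040, f(30)=1346269, f(31)=2178309, f(32)=3524578, f(33)=5702887, f(34)=9227465, f(35)=14930352.

Final answer: 14930352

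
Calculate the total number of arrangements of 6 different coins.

The number of ways to arrange 6 distinct objects is 6!.

Final answer: 6! = 720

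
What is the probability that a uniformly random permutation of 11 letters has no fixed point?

D(n) = (n-1)(D(n-1) + D(n-2)), D(0)=1, D(1)=0.
Building up: D(2)=1, D(3)=2, D(4)=9, D(5)=44, D(6)=265, D(7)=1854, D(8)=14833, D(9)=133496, D(10)=1334961, D(11)=14684570.
Total arrangements: 11! = 39916800.
Probability = D(11)/11! = 1468457/3991680.

Final answer: D(11)/11! = 14684570/39916800 = 0.367879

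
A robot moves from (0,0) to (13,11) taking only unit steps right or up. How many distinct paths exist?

Each path has 13 right steps and 11 up steps in some order (24 steps total).
Choose which 11 of the 24 steps are up: C(24,11).

Final answer: C(24,11) = 2496144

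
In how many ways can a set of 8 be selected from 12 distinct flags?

C(12,8) = 12!/(8! x (12-8)!).

Final answer: C(12,8) = 495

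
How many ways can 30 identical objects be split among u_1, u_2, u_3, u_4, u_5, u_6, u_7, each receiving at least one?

Substitute u'_i = u_i - 1 (so u'_i >= 0). Then sum u'_i = 30 - 7 = 23.
Stars and bars: C(23+7-1, 7-1) = C(29,6).

Final answer: C(29,6) = 475020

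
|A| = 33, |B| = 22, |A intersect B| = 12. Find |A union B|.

|A union B| = |A| + |B| - |A intersect B| = 33 + 22 - 12.

Final answer: 43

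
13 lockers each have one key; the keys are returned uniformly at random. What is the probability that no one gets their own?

Derangements satisfy D(n) = (n-1)(D(n-1) + D(n-2)), starting from D(0)=1, D(1)=0.
Building up: D(2)=1, D(3)=2, D(4)=9, D(5)=44, D(6)=265, D(7)=1854, D(8)=14833, D(9)=133496, D(10)=1334961, D(11)=14684570, D(12)=176214841, D(13)=2290792932.
Total arrangements: 13! = 6227020800.
Probability = D(13)/13! = 63633137/172972800.

Final answer: D(13)/13! = 2290792932/6227020800 = 0.367879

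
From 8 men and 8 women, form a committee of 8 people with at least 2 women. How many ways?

Sum over valid woman counts:
C(8,2)C(8,6) = 784
C(8,3)C(8,5) = 3136
C(8,4)C(8,4) = 4900
C(8,5)C(8,3) = 3136
C(8,6)C(8,2) = 784
C(8,7)C(8,1) = 64
C(8,8)C(8,0) = 1
Total: 784 + 3136 + 4900 + 3136 + 784 + 64 + 1.

Final answer: 12805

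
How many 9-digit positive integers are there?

These are the integers in [10^8, 10^9), so the count is 10^9 - 10^8 = 9 x 10^8.

Final answer: 900000000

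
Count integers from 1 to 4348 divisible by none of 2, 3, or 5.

|div by 2|=2174, |div by 3|=1449, |div by 5|=869.
|div by 2&3|=724, |div by 2&5|=434, |div by 3&5|=289, |div by all|=144.
By inclusion-exclusion, divisible by at least one: 2174+1449+869-724-434-289+144 = 3189.
Not divisible by any: 4348 - 3189.

Final answer: 1159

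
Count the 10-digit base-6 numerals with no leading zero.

Leading digit: 5 options (nonzero). Other 9 digit(s): 6 options each.
Total: 5 x 6^9.

Final answer: 50388480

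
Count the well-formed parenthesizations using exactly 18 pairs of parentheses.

The structures are counted by the Catalan number C_n. Here n = 18 (pairs).
C_n = C(2n,n) - C(2n,n+1), so C_{18} = C(36,18) - C(36,19) = 9075135300 - 8597496600.

Final answer: C_{18} = 477638700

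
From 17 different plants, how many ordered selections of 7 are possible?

P(17,7) = 17!/(17-7)! = 17!/10!.

Final answer: P(17,7) = 98017920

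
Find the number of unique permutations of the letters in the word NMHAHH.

Letters (A:1, H:3, M:1, N:1). Total letters: 6.
Permutations = 6!/(3!).

Final answer: 120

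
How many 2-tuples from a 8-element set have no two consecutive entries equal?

First character: 8 choices. Each subsequent: 7 choices (must differ from the previous one).
Total: 8 x 7^1.

Final answer: 8 x 7^{1} = 56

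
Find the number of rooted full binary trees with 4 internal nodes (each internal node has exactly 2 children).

The structures are counted by the Catalan number C_n. Here n = 4.
C_n = (2n)!/(n!(n+1)!), so C_{4} = 8!/(4! x 5!) = C(8,4)/5 = 70/5.

Final answer: C_{4} = 14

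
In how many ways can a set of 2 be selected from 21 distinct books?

C(21,2) = 21!/(2! x (21-2)!).

Final answer: C(21,2) = 210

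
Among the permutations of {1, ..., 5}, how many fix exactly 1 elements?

Choose which 1 elements are fixed: C(5,1) = 5.
Derange the remaining 4 using D(j) = (j-1)(D(j-1) + D(j-2)), D(0)=1, D(1)=0: D(2)=1, D(3)=2, D(4)=9.
Total: 5 x 9.

Final answer: C(5,1) D(4) = 45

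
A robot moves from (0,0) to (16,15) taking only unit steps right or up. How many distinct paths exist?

Each path has 16 right steps and 15 up steps in some order (31 steps total).
Choose which 15 of the 31 steps are up: C(31,15).

Final answer: C(31,15) = 300540195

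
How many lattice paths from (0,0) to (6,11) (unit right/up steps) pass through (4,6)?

Paths (0,0)->(4,6): C(10,6) = 210.
Paths (4,6)->(6,11): C(7,5) = 21.
By multiplication principle: 210 x 21.

Final answer: 4410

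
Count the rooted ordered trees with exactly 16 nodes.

This is counted by the nth Catalan number C_n. Here n = 16 - 1 = 15.
C_n = C(2n,n)/(n+1), so C_{15} = C(30,15)/16 = 155117520/16.

Final answer: C_{15} = 9694845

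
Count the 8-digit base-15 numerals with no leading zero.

Leading digit: 14 options (nonzero). Other 7 digit(s): 15 options each.
Total: 14 x 15^7.

Final answer: 2392031250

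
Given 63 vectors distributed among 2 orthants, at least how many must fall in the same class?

By pigeonhole with 63 objects and 2 categories: ceiling(63/2).

Final answer: 32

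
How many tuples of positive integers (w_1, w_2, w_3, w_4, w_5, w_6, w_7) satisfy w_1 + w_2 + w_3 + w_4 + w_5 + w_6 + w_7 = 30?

Substitute w'_i = w_i - 1 (so w'_i >= 0). Then sum w'_i = 30 - 7 = 23.
Stars and bars: C(23+7-1, 7-1) = C(29,6).

Final answer: C(29,6) = 475020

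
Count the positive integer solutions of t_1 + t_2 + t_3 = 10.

Substitute t'_i = t_i - 1 (so t'_i >= 0). Then sum t'_i = 10 - 3 = 7.
Stars and bars: C(7+3-1, 3-1) = C(9,2).

Final answer: C(9,2) = 36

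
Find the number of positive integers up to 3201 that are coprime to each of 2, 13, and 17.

|div by 2|=1600, |div by 13|=246, |div by 17|=188.
|div by 2&13|=123, |div by 2&17|=94, |div by 13&17|=14, |div by all|=7.
By inclusion-exclusion, divisible by at least one: 1600+246+188-123-94-14+7 = 1810.
Not divisible by any: 3201 - 1810.

Final answer: 1391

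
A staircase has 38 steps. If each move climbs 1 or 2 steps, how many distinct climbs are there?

Condition on the final move: it is a 1-step (f(n-1) ways to get there) or a 2-step (f(n-2) ways), so f(n) = f(n-1) + f(n-2), with f(1)=1, f(2)=2.
Computing successive values: f(1)=1, f(2)=2, f(3)=3, f(4)=5, f(5)=8, f(6)=13, f(7)=21, f(8)=34, f(9)=55, f(10)=89, f(11)=144, f(12)=233, f(13)=377, f(14)=610, f(15)=987, f(16)=1597, f(17)=2584, f(18)=4181, f(19)=6765, f(20)=10946, f(21)=17711, f(22)=28657, f(23)=46368, f(24)=75025, f(25)=121393, f(26)=196418, f(27)=317811, f(28)=514229, f(29)=832040, f(30)=1346269, f(31)=2178309, f(32)=3524578, f(33)=5702887, f(34)=9227465, f(35)=14930352, f(36)=24157817, f(37)=39088169, f(38)=63245986.

Final answer: 63245986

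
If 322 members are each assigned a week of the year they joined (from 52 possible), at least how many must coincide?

There are 52 possible values for week of the year they joined. With 322 members and 52 categories, by pigeonhole: ceiling(322/52).

Final answer: 7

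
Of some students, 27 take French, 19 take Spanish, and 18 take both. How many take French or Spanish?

|A union B| = |A| + |B| - |A intersect B| = 27 + 19 - 18.

Final answer: 28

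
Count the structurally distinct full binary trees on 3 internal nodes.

This is a standard Catalan-number count: the answer is C_n. Here n = 3.
C_n = (2n)!/(n!(n+1)!), so C_{3} = 6!/(3! x 4!) = C(6,3)/4 = 20/4.

Final answer: C_{3} = 5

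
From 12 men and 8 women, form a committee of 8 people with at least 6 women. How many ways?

Sum over valid woman counts:
C(8,6)C(12,2) = 1848
C(8,7)C(12,1) = 96
C(8,8)C(12,0) = 1
Total: 1848 + 96 + 1.

Final answer: 1945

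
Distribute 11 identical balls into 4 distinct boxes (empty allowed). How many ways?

Stars and bars: C(n+k-1, k-1) = C(14,3).

Final answer: C(14,3) = 364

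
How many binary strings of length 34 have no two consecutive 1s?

Classify by the final bit: ...0 gives a(n-1) strings, ...01 gives a(n-2) strings. Thus a(n) = a(n-1) + a(n-2) with a(1)=2, a(2)=3.
Iterating the recurrence: a(1)=2, a(2)=3, a(3)=5, a(4)=8, a(5)=13, a(6)=21, a(7)=34, a(8)=55, a(9)=89, a(10)=144, a(11)=233, a(12)=377, a(13)=610, a(14)=987, a(15)=1597, a(16)=2584, a(17)=4181, a(18)=6765, a(19)=10946, a(20)=17711, a(21)=28657, a(22)=46368, a(23)=75025, a(24)=121393, a(25)=196418, a(26)=317811, a(27)=514229, a(28)=832040, a(29)=1346269, a(30)=2178309, a(31)=3524578, a(32)=5702887, a(33)=9227465, a(34)=14930352.

Final answer: 14930352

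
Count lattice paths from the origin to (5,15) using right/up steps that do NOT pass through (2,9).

Total paths to (5,15): C(20,15) = 15504.
Paths through (2,9): C(11,9) x C(9,6) = 4620.
Avoiding (2,9): 15504 - 4620.

Final answer: 10884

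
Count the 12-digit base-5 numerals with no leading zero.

Leading digit: 4 options (nonzero). Other 11 digit(s): 5 options each.
Total: 4 x 5^11.

Final answer: 195312500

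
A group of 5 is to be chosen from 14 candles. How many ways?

C(14,5) = 14!/(5! x 9!).

Final answer: \binom{14}{5} = 2002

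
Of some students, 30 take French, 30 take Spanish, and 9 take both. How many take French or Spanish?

|A union B| = |A| + |B| - |A intersect B| = 30 + 30 - 9.

Final answer: 51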